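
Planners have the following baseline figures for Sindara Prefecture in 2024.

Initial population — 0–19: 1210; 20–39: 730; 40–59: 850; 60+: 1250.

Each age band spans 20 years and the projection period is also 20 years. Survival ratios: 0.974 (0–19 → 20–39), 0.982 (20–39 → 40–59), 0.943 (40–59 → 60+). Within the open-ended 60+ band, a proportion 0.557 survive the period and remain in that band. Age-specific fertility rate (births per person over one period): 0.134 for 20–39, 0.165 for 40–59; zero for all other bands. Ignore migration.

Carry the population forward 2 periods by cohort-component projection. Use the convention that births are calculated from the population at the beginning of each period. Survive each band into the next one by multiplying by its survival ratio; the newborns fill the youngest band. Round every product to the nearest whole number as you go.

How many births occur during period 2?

Let group 1 be 0–19 through group 4 = 60+.
[period 1]
Births: 730 * 0.134 = 98, 850 * 0.165 = 140 → 238
Group 2: 1210 * 0.974 = 1179
Group 3: 730 * 0.982 = 717
Group 4: 850 * 0.943 + 1250 * 0.557 = 802 + 696 = 1498
→ [238, 1179, 717, 1498]
[period 2]
Births: 1179 * 0.134 = 158, 717 * 0.165 = 118 → 276
Group 2: 238 * 0.974 = 232
Group 3: 1179 * 0.982 = 1158
Group 4: 717 * 0.943 + 1498 * 0.557 = 676 + 834 = 1510
→ [276, 232, 1158, 1510]

276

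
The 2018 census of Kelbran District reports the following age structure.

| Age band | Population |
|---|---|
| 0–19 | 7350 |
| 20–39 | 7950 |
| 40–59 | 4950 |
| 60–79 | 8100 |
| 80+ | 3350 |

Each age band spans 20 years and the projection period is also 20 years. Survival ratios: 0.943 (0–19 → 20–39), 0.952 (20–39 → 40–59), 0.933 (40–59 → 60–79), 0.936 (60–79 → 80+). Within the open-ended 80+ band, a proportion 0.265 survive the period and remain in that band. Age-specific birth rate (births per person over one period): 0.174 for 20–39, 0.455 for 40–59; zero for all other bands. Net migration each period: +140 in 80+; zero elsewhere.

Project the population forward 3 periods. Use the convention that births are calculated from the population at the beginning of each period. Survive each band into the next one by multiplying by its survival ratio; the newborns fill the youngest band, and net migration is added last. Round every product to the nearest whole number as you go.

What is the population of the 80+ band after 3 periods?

[period 1]
Births: 7950 × 0.174 = 1383 ; 4950 × 0.455 = 2252 — total 3635
20–39: 7350 × 0.943 = 6931
40–59: 7950 × 0.952 = 7568
60–79: 4950 × 0.933 = 4618
80+: 8100 × 0.936 + 3350 × 0.265 = 7582 + 888 = 8470
Net migration: 80+ + 140 → 8610
Giving 3635 / 6931 / 7568 / 4618 / 8610.
[period 2]
Births: 6931 × 0.174 = 1206 ; 7568 × 0.455 = 3443 — total 4649
20–39: 3635 × 0.943 = 3428
40–59: 6931 × 0.952 = 6598
60–79: 7568 × 0.933 = 7061
80+: 4618 × 0.936 + 8610 × 0.265 = 4322 + 2282 = 6604
Net migration: 80+ + 140 → 6744
Giving 4649 / 3428 / 6598 / 7061 / 6744.
[period 3]
Births: 3428 × 0.174 = 596 ; 6598 × 0.455 = 3002 — total 3598
20–39: 4649 × 0.943 = 4384
40–59: 3428 × 0.952 = 3263
60–79: 6598 × 0.933 = 6156
80+: 7061 × 0.936 + 6744 × 0.265 = 6609 + 1787 = 8396
Net migration: 80+ + 140 → 8536
Giving 3598 / 4384 / 3263 / 6156 / 8536.

8536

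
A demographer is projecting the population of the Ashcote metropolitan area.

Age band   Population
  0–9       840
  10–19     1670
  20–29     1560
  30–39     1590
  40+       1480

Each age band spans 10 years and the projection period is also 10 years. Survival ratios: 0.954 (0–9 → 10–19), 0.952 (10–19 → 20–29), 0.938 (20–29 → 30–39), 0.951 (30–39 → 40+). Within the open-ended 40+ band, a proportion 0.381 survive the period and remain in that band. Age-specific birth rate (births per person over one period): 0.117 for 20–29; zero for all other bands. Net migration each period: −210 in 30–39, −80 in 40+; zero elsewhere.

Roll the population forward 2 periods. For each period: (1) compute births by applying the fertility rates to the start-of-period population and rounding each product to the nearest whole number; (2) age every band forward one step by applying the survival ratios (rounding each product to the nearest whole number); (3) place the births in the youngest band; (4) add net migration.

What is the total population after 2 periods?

— Period 1 —
Births: 1560 × 0.117 = 183
10–19: 840 × 0.954 = 801
20–29: 1670 × 0.952 = 1590
30–39: 1560 × 0.938 = 1463
40+: 1590 × 0.951 + 1480 × 0.381 = 1512 + 564 = 2076
Net migration: 30–39 − 210 → 1253; 40+ − 80 → 1996
Population now: 0–9=183, 10–19=801, 20–29=1590, 30–39=1253, 40+=1996
— Period 2 —
Births: 1590 × 0.117 = 186
10–19: 183 × 0.954 = 175
20–29: 801 × 0.952 = 763
30–39: 1590 × 0.938 = 1491
40+: 1253 × 0.951 + 1996 × 0.381 = 1192 + 760 = 1952
Net migration: 30–39 − 210 → 1281; 40+ − 80 → 1872
Population now: 0–9=186, 10–19=175, 20–29=763, 30–39=1281, 40+=1872
Total after period 2: 186 + 175 + 763 + 1281 + 1872 = 4277

4277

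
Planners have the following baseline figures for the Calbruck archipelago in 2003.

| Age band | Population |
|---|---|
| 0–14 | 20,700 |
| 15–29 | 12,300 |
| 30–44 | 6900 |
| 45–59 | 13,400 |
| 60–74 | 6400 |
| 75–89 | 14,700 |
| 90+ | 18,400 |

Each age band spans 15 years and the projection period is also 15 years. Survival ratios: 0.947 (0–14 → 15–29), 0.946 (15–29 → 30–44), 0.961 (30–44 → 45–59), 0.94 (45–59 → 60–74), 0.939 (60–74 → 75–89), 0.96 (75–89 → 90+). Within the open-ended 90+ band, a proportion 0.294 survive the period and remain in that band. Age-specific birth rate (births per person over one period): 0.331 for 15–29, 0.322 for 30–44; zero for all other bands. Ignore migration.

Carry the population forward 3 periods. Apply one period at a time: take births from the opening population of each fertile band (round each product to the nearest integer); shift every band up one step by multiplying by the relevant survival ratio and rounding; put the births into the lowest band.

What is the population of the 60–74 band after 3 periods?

10511

Let group 1 be 0–14 through group 7 = 90+.
Period 1.
Births: 12300 × 0.331 = 4071, 6900 × 0.322 = 2222 → total 6293
Group 2: 20700 × 0.947 = 19603
Group 3: 12300 × 0.946 = 11636
Group 4: 6900 × 0.961 = 6631
Group 5: 13400 × 0.94 = 12596
Group 6: 6400 × 0.939 = 6010
Group 7: 14700 × 0.96 + 18400 × 0.294 = 14112 + 5410 = 19522
Population now: 0–14=6293, 15–29=19603, 30–44=11636, 45–59=6631, 60–74=12596, 75–89=6010, 90+=19522
Period 2.
Births: 19603 × 0.331 = 6489, 11636 × 0.322 = 3747 → total 10236
Group 2: 6293 × 0.947 = 5959
Group 3: 19603 × 0.946 = 18544
Group 4: 11636 × 0.961 = 11182
Group 5: 6631 × 0.94 = 6233
Group 6: 12596 × 0.939 = 11828
Group 7: 6010 × 0.96 + 19522 × 0.294 = 5770 + 5739 = 11509
Population now: 0–14=10236, 15–29=5959, 30–44=18544, 45–59=11182, 60–74=6233, 75–89=11828, 90+=11509
Period 3.
Births: 5959 × 0.331 = 1972, 18544 × 0.322 = 5971 → total 7943
Group 2: 10236 × 0.947 = 9693
Group 3: 5959 × 0.946 = 5637
Group 4: 18544 × 0.961 = 17821
Group 5: 11182 × 0.94 = 10511
Group 6: 6233 × 0.939 = 5853
Group 7: 11828 × 0.96 + 11509 × 0.294 = 11355 + 3384 = 14739
Population now: 0–14=7943, 15–29=9693, 30–44=5637, 45–59=17821, 60–74=10511, 75–89=5853, 90+=14739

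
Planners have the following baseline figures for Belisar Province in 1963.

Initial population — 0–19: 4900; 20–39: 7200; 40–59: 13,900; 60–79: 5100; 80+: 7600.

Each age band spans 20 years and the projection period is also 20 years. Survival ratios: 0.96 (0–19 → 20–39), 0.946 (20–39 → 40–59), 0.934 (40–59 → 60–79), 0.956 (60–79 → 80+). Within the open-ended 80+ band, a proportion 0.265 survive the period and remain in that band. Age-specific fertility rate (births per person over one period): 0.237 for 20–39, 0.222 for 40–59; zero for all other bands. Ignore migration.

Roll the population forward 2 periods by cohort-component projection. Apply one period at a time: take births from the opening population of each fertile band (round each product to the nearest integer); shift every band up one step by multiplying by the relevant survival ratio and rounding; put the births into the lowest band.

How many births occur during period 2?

2627

Period 1:
Births: 7200 × 0.237 = 1706, 13900 × 0.222 = 3086 → 4792
20–39: 4900 × 0.96 = 4704
40–59: 7200 × 0.946 = 6811
60–79: 13900 × 0.934 = 12983
80+: 5100 × 0.956 + 7600 × 0.265 = 4876 + 2014 = 6890
Giving 4792 / 4704 / 6811 / 12983 / 6890.
Period 2:
Births: 4704 × 0.237 = 1115, 6811 × 0.222 = 1512 → 2627
20–39: 4792 × 0.96 = 4600
40–59: 4704 × 0.946 = 4450
60–79: 6811 × 0.934 = 6361
80+: 12983 × 0.956 + 6890 × 0.265 = 12412 + 1826 = 14238
Giving 2627 / 4600 / 4450 / 6361 / 14238.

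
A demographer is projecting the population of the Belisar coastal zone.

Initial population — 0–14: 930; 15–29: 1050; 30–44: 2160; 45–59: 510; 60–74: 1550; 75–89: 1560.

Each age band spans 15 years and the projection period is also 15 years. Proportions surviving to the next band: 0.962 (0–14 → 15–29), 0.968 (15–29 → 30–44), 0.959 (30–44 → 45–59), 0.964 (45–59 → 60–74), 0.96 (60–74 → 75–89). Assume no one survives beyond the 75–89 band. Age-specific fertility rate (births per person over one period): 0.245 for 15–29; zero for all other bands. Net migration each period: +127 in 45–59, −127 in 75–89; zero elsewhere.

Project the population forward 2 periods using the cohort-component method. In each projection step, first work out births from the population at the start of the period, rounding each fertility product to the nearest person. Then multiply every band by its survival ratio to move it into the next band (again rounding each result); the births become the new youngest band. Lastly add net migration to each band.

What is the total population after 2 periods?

4897

After projecting period 1:
Births: 1050 × 0.245 = 257
15–29: 930 × 0.962 = 895
30–44: 1050 × 0.968 = 1016
45–59: 2160 × 0.959 = 2071
60–74: 510 × 0.964 = 492
75–89: 1550 × 0.96 = 1488
Net migration: 45–59 + 127 → 2198; 75–89 − 127 → 1361
End of period: [257, 895, 1016, 2198, 492, 1361]
After projecting period 2:
Births: 895 × 0.245 = 219
15–29: 257 × 0.962 = 247
30–44: 895 × 0.968 = 866
45–59: 1016 × 0.959 = 974
60–74: 2198 × 0.964 = 2119
75–89: 492 × 0.96 = 472
Net migration: 45–59 + 127 → 1101; 75–89 − 127 → 345
End of period: [219, 247, 866, 1101, 2119, 345]
Total after period 2: 219 + 247 + 866 + 1101 + 2119 + 345 = 4897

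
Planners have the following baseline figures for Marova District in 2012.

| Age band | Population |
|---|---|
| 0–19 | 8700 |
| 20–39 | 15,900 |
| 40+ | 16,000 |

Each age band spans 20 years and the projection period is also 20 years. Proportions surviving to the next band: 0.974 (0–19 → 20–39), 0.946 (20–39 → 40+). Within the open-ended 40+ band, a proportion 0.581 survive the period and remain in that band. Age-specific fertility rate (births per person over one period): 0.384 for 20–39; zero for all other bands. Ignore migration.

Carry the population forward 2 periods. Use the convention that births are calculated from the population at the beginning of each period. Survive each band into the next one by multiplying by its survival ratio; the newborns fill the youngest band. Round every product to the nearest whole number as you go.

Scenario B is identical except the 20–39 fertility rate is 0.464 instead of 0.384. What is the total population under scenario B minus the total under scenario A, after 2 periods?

(Groups numbered youngest = 1 to oldest = 3.)
[period 1]
Births: 15900 × 0.384 = 6106
Group 2: 8700 × 0.974 = 8474
Group 3: 15900 × 0.946 + 16000 × 0.581 = 15041 + 9296 = 24337
Population now: 0–19=6106, 20–39=8474, 40+=24337
[period 2]
Births: 8474 × 0.384 = 3254
Group 2: 6106 × 0.974 = 5947
Group 3: 8474 × 0.946 + 24337 × 0.581 = 8016 + 14140 = 22156
Population now: 0–19=3254, 20–39=5947, 40+=22156
Scenario A total after 2 periods: 31357
Scenario B projection —
[period 1]
Births: 15900 × 0.464 = 7378
Group 2: 8700 × 0.974 = 8474
Group 3: 15900 × 0.946 + 16000 × 0.581 = 15041 + 9296 = 24337
Population now: 0–19=7378, 20–39=8474, 40+=24337
[period 2]
Births: 8474 × 0.464 = 3932
Group 2: 7378 × 0.974 = 7186
Group 3: 8474 × 0.946 + 24337 × 0.581 = 8016 + 14140 = 22156
Population now: 0–19=3932, 20–39=7186, 40+=22156
Scenario B total after 2 periods: 33274
Difference B − A = 33274 − 31357 = 1917

1917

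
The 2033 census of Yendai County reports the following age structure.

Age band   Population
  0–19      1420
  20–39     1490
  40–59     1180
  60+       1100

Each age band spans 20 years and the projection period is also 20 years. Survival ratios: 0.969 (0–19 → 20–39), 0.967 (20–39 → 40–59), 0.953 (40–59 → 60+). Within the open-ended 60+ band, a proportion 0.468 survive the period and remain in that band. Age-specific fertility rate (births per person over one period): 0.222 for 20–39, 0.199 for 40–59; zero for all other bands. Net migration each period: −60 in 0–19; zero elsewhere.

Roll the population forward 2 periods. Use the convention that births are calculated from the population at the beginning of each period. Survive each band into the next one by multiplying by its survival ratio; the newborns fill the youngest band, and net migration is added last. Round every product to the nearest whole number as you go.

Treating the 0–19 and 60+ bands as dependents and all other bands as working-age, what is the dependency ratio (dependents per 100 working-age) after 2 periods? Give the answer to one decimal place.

Period 1.
Births: 1490 * 0.222 = 331, 1180 * 0.199 = 235 ⇒ total 566
20–39: 1420 * 0.969 = 1376
40–59: 1490 * 0.967 = 1441
60+: 1180 * 0.953 + 1100 * 0.468 = 1125 + 515 = 1640
Net migration: 0–19 − 60 → 506
Population now: 0–19=506, 20–39=1376, 40–59=1441, 60+=1640
Period 2.
Births: 1376 * 0.222 = 305, 1441 * 0.199 = 287 ⇒ total 592
20–39: 506 * 0.969 = 490
40–59: 1376 * 0.967 = 1331
60+: 1441 * 0.953 + 1640 * 0.468 = 1373 + 768 = 2141
Net migration: 0–19 − 60 → 532
Population now: 0–19=532, 20–39=490, 40–59=1331, 60+=2141
Dependents (band 0–19 + band 60+) = 532 + 2141 = 2673; working-age = 1821; ratio = 2673/1821 × 100 = 146.8

146.8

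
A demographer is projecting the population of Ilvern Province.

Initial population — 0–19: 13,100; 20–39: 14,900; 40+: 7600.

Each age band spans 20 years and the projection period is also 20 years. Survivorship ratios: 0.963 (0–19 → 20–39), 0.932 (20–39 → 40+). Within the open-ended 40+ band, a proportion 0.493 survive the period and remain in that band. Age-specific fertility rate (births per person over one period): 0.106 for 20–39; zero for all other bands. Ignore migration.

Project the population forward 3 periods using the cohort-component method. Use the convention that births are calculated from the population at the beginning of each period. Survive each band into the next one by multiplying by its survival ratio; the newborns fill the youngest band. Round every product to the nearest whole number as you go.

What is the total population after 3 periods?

12949

Period 1.
Births: 14900 × 0.106 = 1579
20–39: 13100 × 0.963 = 12615
40+: 14900 × 0.932 + 7600 × 0.493 = 13887 + 3747 = 17634
Giving 1579 / 12615 / 17634.
Period 2.
Births: 12615 × 0.106 = 1337
20–39: 1579 × 0.963 = 1521
40+: 12615 × 0.932 + 17634 × 0.493 = 11757 + 8694 = 20451
Giving 1337 / 1521 / 20451.
Period 3.
Births: 1521 × 0.106 = 161
20–39: 1337 × 0.963 = 1288
40+: 1521 × 0.932 + 20451 × 0.493 = 1418 + 10082 = 11500
Giving 161 / 1288 / 11500.
Total after period 3: 161 + 1288 + 11500 = 12949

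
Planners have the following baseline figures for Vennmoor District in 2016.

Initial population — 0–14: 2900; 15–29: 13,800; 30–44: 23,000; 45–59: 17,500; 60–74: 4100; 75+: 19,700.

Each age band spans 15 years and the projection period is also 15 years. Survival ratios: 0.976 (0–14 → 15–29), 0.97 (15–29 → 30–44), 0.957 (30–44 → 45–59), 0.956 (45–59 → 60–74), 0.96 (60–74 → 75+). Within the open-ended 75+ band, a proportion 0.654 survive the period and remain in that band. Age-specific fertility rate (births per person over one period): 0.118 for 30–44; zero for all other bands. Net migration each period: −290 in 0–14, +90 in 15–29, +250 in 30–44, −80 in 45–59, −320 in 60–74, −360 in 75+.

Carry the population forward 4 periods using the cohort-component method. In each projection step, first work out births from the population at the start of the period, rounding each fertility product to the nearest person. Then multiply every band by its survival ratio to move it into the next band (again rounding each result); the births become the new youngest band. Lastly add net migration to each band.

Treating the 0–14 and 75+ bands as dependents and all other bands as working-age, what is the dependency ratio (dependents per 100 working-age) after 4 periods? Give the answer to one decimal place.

532.1

(Bands numbered youngest = 1 to oldest = 6.)
[period 1]
Births: 23000 * 0.118 = 2714
Band 2: 2900 * 0.976 = 2830
Band 3: 13800 * 0.97 = 13386
Band 4: 23000 * 0.957 = 22011
Band 5: 17500 * 0.956 = 16730
Band 6: 4100 * 0.96 + 19700 * 0.654 = 3936 + 12884 = 16820
Net migration: Band 1 − 290 → 2424; Band 2 + 90 → 2920; Band 3 + 250 → 13636; Band 4 − 80 → 21931; Band 5 − 320 → 16410; Band 6 − 360 → 16460
Giving 2424 / 2920 / 13636 / 21931 / 16410 / 16460.
[period 2]
Births: 13636 * 0.118 = 1609
Band 2: 2424 * 0.976 = 2366
Band 3: 2920 * 0.97 = 2832
Band 4: 13636 * 0.957 = 13050
Band 5: 21931 * 0.956 = 20966
Band 6: 16410 * 0.96 + 16460 * 0.654 = 15754 + 10765 = 26519
Net migration: Band 1 − 290 → 1319; Band 2 + 90 → 2456; Band 3 + 250 → 3082; Band 4 − 80 → 12970; Band 5 − 320 → 20646; Band 6 − 360 → 26159
Giving 1319 / 2456 / 3082 / 12970 / 20646 / 26159.
[period 3]
Births: 3082 * 0.118 = 364
Band 2: 1319 * 0.976 = 1287
Band 3: 2456 * 0.97 = 2382
Band 4: 3082 * 0.957 = 2949
Band 5: 12970 * 0.956 = 12399
Band 6: 20646 * 0.96 + 26159 * 0.654 = 19820 + 17108 = 36928
Net migration: Band 1 − 290 → 74; Band 2 + 90 → 1377; Band 3 + 250 → 2632; Band 4 − 80 → 2869; Band 5 − 320 → 12079; Band 6 − 360 → 36568
Giving 74 / 1377 / 2632 / 2869 / 12079 / 36568.
[period 4]
Births: 2632 * 0.118 = 311
Band 2: 74 * 0.976 = 72
Band 3: 1377 * 0.97 = 1336
Band 4: 2632 * 0.957 = 2519
Band 5: 2869 * 0.956 = 2743
Band 6: 12079 * 0.96 + 36568 * 0.654 = 11596 + 23915 = 35511
Net migration: Band 1 − 290 → 21; Band 2 + 90 → 162; Band 3 + 250 → 1586; Band 4 − 80 → 2439; Band 5 − 320 → 2423; Band 6 − 360 → 35151
Giving 21 / 162 / 1586 / 2439 / 2423 / 35151.
Dependents (band 0–14 + band 75+) = 21 + 35151 = 35172; working-age = 6610; ratio = 35172/6610 × 100 = 532.1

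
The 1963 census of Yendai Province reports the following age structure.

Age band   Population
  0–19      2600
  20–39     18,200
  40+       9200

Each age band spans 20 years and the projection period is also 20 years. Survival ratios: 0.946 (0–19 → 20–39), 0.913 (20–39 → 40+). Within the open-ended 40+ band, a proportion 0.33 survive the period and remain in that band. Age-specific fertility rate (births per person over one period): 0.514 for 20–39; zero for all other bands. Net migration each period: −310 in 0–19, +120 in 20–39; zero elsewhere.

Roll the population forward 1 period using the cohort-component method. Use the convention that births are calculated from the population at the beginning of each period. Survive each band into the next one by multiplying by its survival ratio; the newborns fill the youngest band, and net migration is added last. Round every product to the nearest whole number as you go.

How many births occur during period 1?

(Bands numbered youngest = 1 to oldest = 3.)
Period 1:
Births: 18200 × 0.514 = 9355
Band 2: 2600 × 0.946 = 2460
Band 3: 18200 × 0.913 + 9200 × 0.33 = 16617 + 3036 = 19653
Net migration: Band 1 − 310 → 9045; Band 2 + 120 → 2580
End of period: [9045, 2580, 19653]

9355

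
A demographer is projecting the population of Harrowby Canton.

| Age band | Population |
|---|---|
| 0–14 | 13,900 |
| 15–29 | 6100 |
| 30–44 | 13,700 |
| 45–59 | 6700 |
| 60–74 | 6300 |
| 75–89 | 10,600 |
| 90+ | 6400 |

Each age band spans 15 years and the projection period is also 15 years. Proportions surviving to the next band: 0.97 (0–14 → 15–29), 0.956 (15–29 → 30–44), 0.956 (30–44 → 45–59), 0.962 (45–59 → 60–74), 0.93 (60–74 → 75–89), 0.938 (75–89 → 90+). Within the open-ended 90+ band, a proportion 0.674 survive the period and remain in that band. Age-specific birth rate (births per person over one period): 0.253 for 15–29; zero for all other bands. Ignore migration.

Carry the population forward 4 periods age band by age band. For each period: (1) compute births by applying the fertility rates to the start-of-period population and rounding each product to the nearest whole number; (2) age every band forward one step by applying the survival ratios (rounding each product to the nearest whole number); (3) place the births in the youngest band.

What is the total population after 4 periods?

Period 1.
Births: 6100 * 0.253 = 1543
15–29: 13900 * 0.97 = 13483
30–44: 6100 * 0.956 = 5832
45–59: 13700 * 0.956 = 13097
60–74: 6700 * 0.962 = 6445
75–89: 6300 * 0.93 = 5859
90+: 10600 * 0.938 + 6400 * 0.674 = 9943 + 4314 = 14257
Population now: 0–14=1543, 15–29=13483, 30–44=5832, 45–59=13097, 60–74=6445, 75–89=5859, 90+=14257
Period 2.
Births: 13483 * 0.253 = 3411
15–29: 1543 * 0.97 = 1497
30–44: 13483 * 0.956 = 12890
45–59: 5832 * 0.956 = 5575
60–74: 13097 * 0.962 = 12599
75–89: 6445 * 0.93 = 5994
90+: 5859 * 0.938 + 14257 * 0.674 = 5496 + 9609 = 15105
Population now: 0–14=3411, 15–29=1497, 30–44=12890, 45–59=5575, 60–74=12599, 75–89=5994, 90+=15105
Period 3.
Births: 1497 * 0.253 = 379
15–29: 3411 * 0.97 = 3309
30–44: 1497 * 0.956 = 1431
45–59: 12890 * 0.956 = 12323
60–74: 5575 * 0.962 = 5363
75–89: 12599 * 0.93 = 11717
90+: 5994 * 0.938 + 15105 * 0.674 = 5622 + 10181 = 15803
Population now: 0–14=379, 15–29=3309, 30–44=1431, 45–59=12323, 60–74=5363, 75–89=11717, 90+=15803
Period 4.
Births: 3309 * 0.253 = 837
15–29: 379 * 0.97 = 368
30–44: 3309 * 0.956 = 3163
45–59: 1431 * 0.956 = 1368
60–74: 12323 * 0.962 = 11855
75–89: 5363 * 0.93 = 4988
90+: 11717 * 0.938 + 15803 * 0.674 = 10991 + 10651 = 21642
Population now: 0–14=837, 15–29=368, 30–44=3163, 45–59=1368, 60–74=11855, 75–89=4988, 90+=21642
Total after period 4: 837 + 368 + 3163 + 1368 + 11855 + 4988 + 21642 = 44221

44221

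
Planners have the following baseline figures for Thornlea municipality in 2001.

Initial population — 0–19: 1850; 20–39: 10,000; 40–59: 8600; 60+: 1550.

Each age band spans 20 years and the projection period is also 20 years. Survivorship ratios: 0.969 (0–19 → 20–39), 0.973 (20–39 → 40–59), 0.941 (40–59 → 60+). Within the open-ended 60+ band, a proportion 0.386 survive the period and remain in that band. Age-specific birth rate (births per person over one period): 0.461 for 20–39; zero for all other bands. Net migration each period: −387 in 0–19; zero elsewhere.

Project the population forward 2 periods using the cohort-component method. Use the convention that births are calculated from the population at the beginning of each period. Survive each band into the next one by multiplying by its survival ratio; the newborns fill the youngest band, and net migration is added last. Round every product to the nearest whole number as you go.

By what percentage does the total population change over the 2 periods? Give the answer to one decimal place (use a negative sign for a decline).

Let group 1 be 0–19 through group 4 = 60+.
Period 1.
Births: 10000 * 0.461 = 4610
Group 2: 1850 * 0.969 = 1793
Group 3: 10000 * 0.973 = 9730
Group 4: 8600 * 0.941 + 1550 * 0.386 = 8093 + 598 = 8691
Net migration: Group 1 − 387 → 4223
Population now: 0–19=4223, 20–39=1793, 40–59=9730, 60+=8691
Period 2.
Births: 1793 * 0.461 = 827
Group 2: 4223 * 0.969 = 4092
Group 3: 1793 * 0.973 = 1745
Group 4: 9730 * 0.941 + 8691 * 0.386 = 9156 + 3355 = 12511
Net migration: Group 1 − 387 → 440
Population now: 0–19=440, 20–39=4092, 40–59=1745, 60+=12511
Total: 22000 → 18788; change = -3212; percentage change = -14.6%

-14.6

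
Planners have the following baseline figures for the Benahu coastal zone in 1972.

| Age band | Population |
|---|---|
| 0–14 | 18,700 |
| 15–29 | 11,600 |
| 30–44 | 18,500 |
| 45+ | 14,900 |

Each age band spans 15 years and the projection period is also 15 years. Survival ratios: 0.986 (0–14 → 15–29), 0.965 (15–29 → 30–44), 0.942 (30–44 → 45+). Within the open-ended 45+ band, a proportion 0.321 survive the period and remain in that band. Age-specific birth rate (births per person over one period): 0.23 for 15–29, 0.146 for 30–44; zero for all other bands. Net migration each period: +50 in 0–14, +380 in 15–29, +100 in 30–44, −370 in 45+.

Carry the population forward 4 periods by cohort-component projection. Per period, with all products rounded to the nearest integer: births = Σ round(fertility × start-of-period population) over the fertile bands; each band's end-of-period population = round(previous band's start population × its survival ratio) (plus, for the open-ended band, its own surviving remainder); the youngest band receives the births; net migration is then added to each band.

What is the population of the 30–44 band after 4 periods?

— Period 1 —
Births: 11600 × 0.23 = 2668  |  18500 × 0.146 = 2701 — total 5369
15–29: 18700 × 0.986 = 18438
30–44: 11600 × 0.965 = 11194
45+: 18500 × 0.942 + 14900 × 0.321 = 17427 + 4783 = 22210
Net migration: 0–14 + 50 → 5419; 15–29 + 380 → 18818; 30–44 + 100 → 11294; 45+ − 370 → 21840
→ [5419, 18818, 11294, 21840]
— Period 2 —
Births: 18818 × 0.23 = 4328  |  11294 × 0.146 = 1649 — total 5977
15–29: 5419 × 0.986 = 5343
30–44: 18818 × 0.965 = 18159
45+: 11294 × 0.942 + 21840 × 0.321 = 10639 + 7011 = 17650
Net migration: 0–14 + 50 → 6027; 15–29 + 380 → 5723; 30–44 + 100 → 18259; 45+ − 370 → 17280
→ [6027, 5723, 18259, 17280]
— Period 3 —
Births: 5723 × 0.23 = 1316  |  18259 × 0.146 = 2666 — total 3982
15–29: 6027 × 0.986 = 5943
30–44: 5723 × 0.965 = 5523
45+: 18259 × 0.942 + 17280 × 0.321 = 17200 + 5547 = 22747
Net migration: 0–14 + 50 → 4032; 15–29 + 380 → 6323; 30–44 + 100 → 5623; 45+ − 370 → 22377
→ [4032, 6323, 5623, 22377]
— Period 4 —
Births: 6323 × 0.23 = 1454  |  5623 × 0.146 = 821 — total 2275
15–29: 4032 × 0.986 = 3976
30–44: 6323 × 0.965 = 6102
45+: 5623 × 0.942 + 22377 × 0.321 = 5297 + 7183 = 12480
Net migration: 0–14 + 50 → 2325; 15–29 + 380 → 4356; 30–44 + 100 → 6202; 45+ − 370 → 12110
→ [2325, 4356, 6202, 12110]

6202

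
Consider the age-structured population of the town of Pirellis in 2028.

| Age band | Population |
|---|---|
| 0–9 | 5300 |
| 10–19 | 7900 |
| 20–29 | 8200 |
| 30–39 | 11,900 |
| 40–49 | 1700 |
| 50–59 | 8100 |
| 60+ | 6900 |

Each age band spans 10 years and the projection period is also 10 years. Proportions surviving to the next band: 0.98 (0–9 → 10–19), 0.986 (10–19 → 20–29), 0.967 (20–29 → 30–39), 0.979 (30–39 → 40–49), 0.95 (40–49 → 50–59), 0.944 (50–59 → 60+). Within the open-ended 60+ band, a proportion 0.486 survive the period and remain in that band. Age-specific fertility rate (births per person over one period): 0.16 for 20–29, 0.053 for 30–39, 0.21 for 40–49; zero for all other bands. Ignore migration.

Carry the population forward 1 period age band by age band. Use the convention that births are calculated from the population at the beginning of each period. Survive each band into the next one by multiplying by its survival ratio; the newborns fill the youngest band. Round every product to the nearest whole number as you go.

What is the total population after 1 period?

47476

Let group 1 be 0–9 through group 7 = 60+.
[period 1]
Births: 8200 × 0.16 = 1312 ; 11900 × 0.053 = 631 ; 1700 × 0.21 = 357 — total 2300
Group 2: 5300 × 0.98 = 5194
Group 3: 7900 × 0.986 = 7789
Group 4: 8200 × 0.967 = 7929
Group 5: 11900 × 0.979 = 11650
Group 6: 1700 × 0.95 = 1615
Group 7: 8100 × 0.944 + 6900 × 0.486 = 7646 + 3353 = 10999
→ [2300, 5194, 7789, 7929, 11650, 1615, 10999]
Total after period 1: 2300 + 5194 + 7789 + 7929 + 11650 + 1615 + 10999 = 47476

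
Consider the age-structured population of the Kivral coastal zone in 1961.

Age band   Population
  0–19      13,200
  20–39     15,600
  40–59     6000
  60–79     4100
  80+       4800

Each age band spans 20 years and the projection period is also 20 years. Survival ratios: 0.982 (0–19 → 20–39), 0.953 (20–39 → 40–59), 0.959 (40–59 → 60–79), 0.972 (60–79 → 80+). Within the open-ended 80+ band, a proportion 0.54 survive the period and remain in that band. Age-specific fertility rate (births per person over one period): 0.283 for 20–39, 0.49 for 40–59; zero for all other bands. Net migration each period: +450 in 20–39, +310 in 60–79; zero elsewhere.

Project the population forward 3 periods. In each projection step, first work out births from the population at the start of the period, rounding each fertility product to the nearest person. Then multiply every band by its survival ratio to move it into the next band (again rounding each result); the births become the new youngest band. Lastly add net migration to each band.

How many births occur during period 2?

11081

— Period 1 —
Births: 15600 × 0.283 = 4415 ; 6000 × 0.49 = 2940 → total 7355
20–39: 13200 × 0.982 = 12962
40–59: 15600 × 0.953 = 14867
60–79: 6000 × 0.959 = 5754
80+: 4100 × 0.972 + 4800 × 0.54 = 3985 + 2592 = 6577
Net migration: 20–39 + 450 → 13412; 60–79 + 310 → 6064
→ [7355, 13412, 14867, 6064, 6577]
— Period 2 —
Births: 13412 × 0.283 = 3796 ; 14867 × 0.49 = 7285 → total 11081
20–39: 7355 × 0.982 = 7223
40–59: 13412 × 0.953 = 12782
60–79: 14867 × 0.959 = 14257
80+: 6064 × 0.972 + 6577 × 0.54 = 5894 + 3552 = 9446
Net migration: 20–39 + 450 → 7673; 60–79 + 310 → 14567
→ [11081, 7673, 12782, 14567, 9446]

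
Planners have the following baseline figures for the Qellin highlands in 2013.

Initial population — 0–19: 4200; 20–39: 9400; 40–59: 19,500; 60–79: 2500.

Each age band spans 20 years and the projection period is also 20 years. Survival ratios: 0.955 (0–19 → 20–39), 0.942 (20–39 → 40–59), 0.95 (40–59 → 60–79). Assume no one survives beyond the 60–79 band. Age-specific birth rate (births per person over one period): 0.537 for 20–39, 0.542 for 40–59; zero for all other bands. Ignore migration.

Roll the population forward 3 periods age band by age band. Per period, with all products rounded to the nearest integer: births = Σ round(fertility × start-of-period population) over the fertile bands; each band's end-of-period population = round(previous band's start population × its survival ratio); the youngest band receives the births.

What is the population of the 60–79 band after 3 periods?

3589

Period 1:
Births: 9400 × 0.537 = 5048 ; 19500 × 0.542 = 10569 → 15617
20–39: 4200 × 0.955 = 4011
40–59: 9400 × 0.942 = 8855
60–79: 19500 × 0.95 = 18525
Population now: 0–19=15617, 20–39=4011, 40–59=8855, 60–79=18525
Period 2:
Births: 4011 × 0.537 = 2154 ; 8855 × 0.542 = 4799 → 6953
20–39: 15617 × 0.955 = 14914
40–59: 4011 × 0.942 = 3778
60–79: 8855 × 0.95 = 8412
Population now: 0–19=6953, 20–39=14914, 40–59=3778, 60–79=8412
Period 3:
Births: 14914 × 0.537 = 8009 ; 3778 × 0.542 = 2048 → 10057
20–39: 6953 × 0.955 = 6640
40–59: 14914 × 0.942 = 14049
60–79: 3778 × 0.95 = 3589
Population now: 0–19=10057, 20–39=6640, 40–59=14049, 60–79=3589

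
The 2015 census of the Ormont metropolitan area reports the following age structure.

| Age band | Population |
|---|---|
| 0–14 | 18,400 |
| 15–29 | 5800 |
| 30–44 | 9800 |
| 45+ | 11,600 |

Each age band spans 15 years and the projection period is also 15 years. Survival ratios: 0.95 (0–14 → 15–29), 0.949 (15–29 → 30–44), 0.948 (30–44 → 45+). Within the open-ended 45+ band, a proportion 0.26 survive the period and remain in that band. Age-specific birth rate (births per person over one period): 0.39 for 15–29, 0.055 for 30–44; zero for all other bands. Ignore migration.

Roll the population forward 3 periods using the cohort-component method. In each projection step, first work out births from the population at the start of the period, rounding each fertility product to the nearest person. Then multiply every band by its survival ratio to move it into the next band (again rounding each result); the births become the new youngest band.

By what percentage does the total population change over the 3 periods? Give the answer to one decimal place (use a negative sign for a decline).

-36.1

(Bands numbered youngest = 1 to oldest = 4.)
Period 1.
Births: 5800 × 0.39 = 2262, 9800 × 0.055 = 539 ⇒ total 2801
Band 2: 18400 × 0.95 = 17480
Band 3: 5800 × 0.949 = 5504
Band 4: 9800 × 0.948 + 11600 × 0.26 = 9290 + 3016 = 12306
Population now: 0–14=2801, 15–29=17480, 30–44=5504, 45+=12306
Period 2.
Births: 17480 × 0.39 = 6817, 5504 × 0.055 = 303 ⇒ total 7120
Band 2: 2801 × 0.95 = 2661
Band 3: 17480 × 0.949 = 16589
Band 4: 5504 × 0.948 + 12306 × 0.26 = 5218 + 3200 = 8418
Population now: 0–14=7120, 15–29=2661, 30–44=16589, 45+=8418
Period 3.
Births: 2661 × 0.39 = 1038, 16589 × 0.055 = 912 ⇒ total 1950
Band 2: 7120 × 0.95 = 6764
Band 3: 2661 × 0.949 = 2525
Band 4: 16589 × 0.948 + 8418 × 0.26 = 15726 + 2189 = 17915
Population now: 0–14=1950, 15–29=6764, 30–44=2525, 45+=17915
Total: 45600 → 29154; change = -16446; percentage change = -36.1%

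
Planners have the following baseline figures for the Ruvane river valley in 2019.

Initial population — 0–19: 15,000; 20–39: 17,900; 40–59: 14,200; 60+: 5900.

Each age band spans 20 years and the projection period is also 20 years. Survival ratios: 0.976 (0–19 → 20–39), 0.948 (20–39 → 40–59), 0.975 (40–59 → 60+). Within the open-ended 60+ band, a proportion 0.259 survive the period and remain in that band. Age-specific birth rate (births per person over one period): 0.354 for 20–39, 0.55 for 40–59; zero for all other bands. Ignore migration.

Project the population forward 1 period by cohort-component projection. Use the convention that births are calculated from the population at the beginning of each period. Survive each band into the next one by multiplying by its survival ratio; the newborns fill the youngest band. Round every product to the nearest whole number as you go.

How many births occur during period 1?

14147

— Period 1 —
Births: 17900 * 0.354 = 6337, 14200 * 0.55 = 7810 → 14147
20–39: 15000 * 0.976 = 14640
40–59: 17900 * 0.948 = 16969
60+: 14200 * 0.975 + 5900 * 0.259 = 13845 + 1528 = 15373
Giving 14147 / 14640 / 16969 / 15373.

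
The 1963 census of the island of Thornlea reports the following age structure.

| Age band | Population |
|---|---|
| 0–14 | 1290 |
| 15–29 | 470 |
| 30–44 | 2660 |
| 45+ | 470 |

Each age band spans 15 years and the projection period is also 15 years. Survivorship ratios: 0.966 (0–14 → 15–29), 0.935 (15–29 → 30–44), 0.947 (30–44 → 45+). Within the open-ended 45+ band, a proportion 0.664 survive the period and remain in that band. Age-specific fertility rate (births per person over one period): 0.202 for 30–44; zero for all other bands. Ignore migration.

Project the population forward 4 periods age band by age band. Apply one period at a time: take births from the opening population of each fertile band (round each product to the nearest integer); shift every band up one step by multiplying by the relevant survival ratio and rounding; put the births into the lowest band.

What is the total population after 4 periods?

2609

After projecting period 1:
Births: 2660 × 0.202 = 537
15–29: 1290 × 0.966 = 1246
30–44: 470 × 0.935 = 439
45+: 2660 × 0.947 + 470 × 0.664 = 2519 + 312 = 2831
End of period: [537, 1246, 439, 2831]
After projecting period 2:
Births: 439 × 0.202 = 89
15–29: 537 × 0.966 = 519
30–44: 1246 × 0.935 = 1165
45+: 439 × 0.947 + 2831 × 0.664 = 416 + 1880 = 2296
End of period: [89, 519, 1165, 2296]
After projecting period 3:
Births: 1165 × 0.202 = 235
15–29: 89 × 0.966 = 86
30–44: 519 × 0.935 = 485
45+: 1165 × 0.947 + 2296 × 0.664 = 1103 + 1525 = 2628
End of period: [235, 86, 485, 2628]
After projecting period 4:
Births: 485 × 0.202 = 98
15–29: 235 × 0.966 = 227
30–44: 86 × 0.935 = 80
45+: 485 × 0.947 + 2628 × 0.664 = 459 + 1745 = 2204
End of period: [98, 227, 80, 2204]
Total after period 4: 98 + 227 + 80 + 2204 = 2609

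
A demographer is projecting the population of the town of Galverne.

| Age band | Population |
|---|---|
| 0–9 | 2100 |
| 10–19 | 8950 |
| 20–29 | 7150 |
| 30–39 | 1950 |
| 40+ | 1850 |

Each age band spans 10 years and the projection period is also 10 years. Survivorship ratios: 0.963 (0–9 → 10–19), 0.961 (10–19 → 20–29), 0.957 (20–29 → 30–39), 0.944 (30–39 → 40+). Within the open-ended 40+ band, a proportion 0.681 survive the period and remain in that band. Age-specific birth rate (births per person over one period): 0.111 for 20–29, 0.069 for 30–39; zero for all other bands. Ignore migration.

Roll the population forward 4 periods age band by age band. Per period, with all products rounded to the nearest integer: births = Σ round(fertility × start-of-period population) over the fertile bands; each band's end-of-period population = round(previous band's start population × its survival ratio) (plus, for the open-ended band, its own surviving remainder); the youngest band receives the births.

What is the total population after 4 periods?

14143

Period 1.
Births: 7150 * 0.111 = 794, 1950 * 0.069 = 135 — total 929
10–19: 2100 * 0.963 = 2022
20–29: 8950 * 0.961 = 8601
30–39: 7150 * 0.957 = 6843
40+: 1950 * 0.944 + 1850 * 0.681 = 1841 + 1260 = 3101
Population now: 0–9=929, 10–19=2022, 20–29=8601, 30–39=6843, 40+=3101
Period 2.
Births: 8601 * 0.111 = 955, 6843 * 0.069 = 472 — total 1427
10–19: 929 * 0.963 = 895
20–29: 2022 * 0.961 = 1943
30–39: 8601 * 0.957 = 8231
40+: 6843 * 0.944 + 3101 * 0.681 = 6460 + 2112 = 8572
Population now: 0–9=1427, 10–19=895, 20–29=1943, 30–39=8231, 40+=8572
Period 3.
Births: 1943 * 0.111 = 216, 8231 * 0.069 = 568 — total 784
10–19: 1427 * 0.963 = 1374
20–29: 895 * 0.961 = 860
30–39: 1943 * 0.957 = 1859
40+: 8231 * 0.944 + 8572 * 0.681 = 7770 + 5838 = 13608
Population now: 0–9=784, 10–19=1374, 20–29=860, 30–39=1859, 40+=13608
Period 4.
Births: 860 * 0.111 = 95, 1859 * 0.069 = 128 — total 223
10–19: 784 * 0.963 = 755
20–29: 1374 * 0.961 = 1320
30–39: 860 * 0.957 = 823
40+: 1859 * 0.944 + 13608 * 0.681 = 1755 + 9267 = 11022
Population now: 0–9=223, 10–19=755, 20–29=1320, 30–39=823, 40+=11022
Total after period 4: 223 + 755 + 1320 + 823 + 11022 = 14143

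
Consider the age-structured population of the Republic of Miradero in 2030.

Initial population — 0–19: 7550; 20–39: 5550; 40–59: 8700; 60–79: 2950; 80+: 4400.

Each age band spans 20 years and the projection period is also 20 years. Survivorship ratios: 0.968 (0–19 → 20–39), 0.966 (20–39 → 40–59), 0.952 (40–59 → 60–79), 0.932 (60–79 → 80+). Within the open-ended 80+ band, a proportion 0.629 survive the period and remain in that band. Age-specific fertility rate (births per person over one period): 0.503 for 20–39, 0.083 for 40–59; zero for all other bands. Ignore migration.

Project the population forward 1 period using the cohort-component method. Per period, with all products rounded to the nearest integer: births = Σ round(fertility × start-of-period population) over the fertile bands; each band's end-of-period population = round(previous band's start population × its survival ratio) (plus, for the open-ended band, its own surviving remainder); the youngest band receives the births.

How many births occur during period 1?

3514

(Bands numbered youngest = 1 to oldest = 5.)
After projecting period 1:
Births: 5550 * 0.503 = 2792, 8700 * 0.083 = 722 → total 3514
Band 2: 7550 * 0.968 = 7308
Band 3: 5550 * 0.966 = 5361
Band 4: 8700 * 0.952 = 8282
Band 5: 2950 * 0.932 + 4400 * 0.629 = 2749 + 2768 = 5517
Population now: 0–19=3514, 20–39=7308, 40–59=5361, 60–79=8282, 80+=5517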